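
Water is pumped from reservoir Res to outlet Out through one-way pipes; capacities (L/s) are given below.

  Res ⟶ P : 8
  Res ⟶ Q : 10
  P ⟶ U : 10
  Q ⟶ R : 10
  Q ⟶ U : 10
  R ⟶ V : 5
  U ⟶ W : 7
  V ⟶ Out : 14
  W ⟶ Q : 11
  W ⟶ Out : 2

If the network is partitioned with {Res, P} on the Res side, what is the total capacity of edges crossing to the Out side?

20

Edges leaving {Res, P}: Res→Q (10), P→U (10).
Cut capacity = 10 + 10 = 20.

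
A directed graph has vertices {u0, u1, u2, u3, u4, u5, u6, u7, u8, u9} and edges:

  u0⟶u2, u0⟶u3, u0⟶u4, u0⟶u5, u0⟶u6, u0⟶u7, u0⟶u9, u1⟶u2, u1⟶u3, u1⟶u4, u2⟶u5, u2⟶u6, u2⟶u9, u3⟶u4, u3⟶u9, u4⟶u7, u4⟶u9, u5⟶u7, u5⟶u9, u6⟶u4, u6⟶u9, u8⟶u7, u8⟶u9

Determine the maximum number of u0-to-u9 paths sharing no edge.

6

Assign every edge capacity 1; by Menger, the answer equals the max flow.
Path u0→u9 (+1); total 1.
Path u0→u2→u9 (+1); total 2.
Path u0→u3→u9 (+1); total 3.
Path u0→u4→u9 (+1); total 4.
Path u0→u5→u9 (+1); total 5.
Path u0→u6→u9 (+1); total 6.
No residual u0→u9 path; max flow = 6.
Certifying cut of size 6: {u0→u2, u0→u3, u0→u4, u0→u5, u0→u6, u0→u9}.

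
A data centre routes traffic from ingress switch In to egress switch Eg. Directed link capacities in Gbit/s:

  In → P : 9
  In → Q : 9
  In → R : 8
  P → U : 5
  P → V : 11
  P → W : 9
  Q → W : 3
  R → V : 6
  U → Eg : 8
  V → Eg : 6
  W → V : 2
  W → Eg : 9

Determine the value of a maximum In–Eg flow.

Augment In→P→U→Eg: bottleneck 5, flow now 5.
Augment In→P→V→Eg: bottleneck 4, flow now 9.
Augment In→Q→W→Eg: bottleneck 3, flow now 12.
Augment In→R→V→Eg: bottleneck 2, flow now 14.
Augment In→R→V→P→W→Eg: bottleneck 4, flow now 18. (uses reverse residual edge)
No augmenting path remains; maximum flow = 18.
In the residual graph, reachable from In: {In, Q, R}.
Min-cut edges: In→P (9), Q→W (3), R→V (6); capacity 9 + 3 + 6 = 18.
This cut is saturated, so no flow can exceed 18.

18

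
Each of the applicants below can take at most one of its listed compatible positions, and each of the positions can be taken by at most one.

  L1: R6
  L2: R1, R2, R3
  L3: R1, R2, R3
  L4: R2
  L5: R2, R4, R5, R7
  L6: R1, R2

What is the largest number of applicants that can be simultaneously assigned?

Unit-capacity flow: source→left, listed edges, right→sink; max matching = max flow.
Augmenting path L1→R6 (+1); matched 1.
Augmenting path L2→R1 (+1); matched 2.
Augmenting path L3→R2 (+1); matched 3.
Augmenting path L5→R4 (+1); matched 4.
Augmenting path L4→R2→L3→R3 (+1); matched 5.
No augmenting path remains; maximum matching = 5.
König certificate: {L1, L5, R1, R2, R3} is a vertex cover of size 5 (every listed pair touches it), so no matching can be larger.

5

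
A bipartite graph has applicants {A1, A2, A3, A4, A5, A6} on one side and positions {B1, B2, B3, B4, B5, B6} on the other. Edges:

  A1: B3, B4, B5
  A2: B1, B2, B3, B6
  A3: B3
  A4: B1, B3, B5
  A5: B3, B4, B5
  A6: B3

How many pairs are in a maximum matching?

5

Unit-capacity flow: source→left, listed edges, right→sink; max matching = max flow.
Augmenting path A1→B3 (+1); matched 1.
Augmenting path A2→B1 (+1); matched 2.
Augmenting path A4→B5 (+1); matched 3.
Augmenting path A5→B4 (+1); matched 4.
Augmenting path A3→B3→A1→B5→A4→B1→A2→B2 (+1); matched 5.
No augmenting path remains; maximum matching = 5.
König certificate: {A1, A2, A4, A5, B3} is a vertex cover of size 5 (every listed pair touches it), so no matching can be larger.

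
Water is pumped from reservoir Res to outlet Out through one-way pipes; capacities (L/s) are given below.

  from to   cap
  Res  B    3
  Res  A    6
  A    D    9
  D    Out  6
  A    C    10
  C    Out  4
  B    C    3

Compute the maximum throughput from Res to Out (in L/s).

9

Augment Res→A→C→Out: bottleneck 4, flow now 4.
Augment Res→A→D→Out: bottleneck 2, flow now 6.
Augment Res→B→C→A→D→Out: bottleneck 3, flow now 9. (uses reverse residual edge)
No augmenting path remains; maximum flow = 9.
In the residual graph, reachable from Res: {Res}.
Min-cut edges: Res→A (6), Res→B (3); capacity 6 + 3 = 9.
This cut is saturated, so no flow can exceed 9.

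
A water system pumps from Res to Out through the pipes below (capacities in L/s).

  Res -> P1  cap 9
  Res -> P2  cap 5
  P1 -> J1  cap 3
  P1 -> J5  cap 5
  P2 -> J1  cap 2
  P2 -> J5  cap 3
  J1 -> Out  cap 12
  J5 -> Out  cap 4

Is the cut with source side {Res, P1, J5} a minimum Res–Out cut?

Given cut capacity: 5 + 3 + 4 = 12.
Augment Res→P1→J1→Out: bottleneck 3, flow now 3.
Augment Res→P1→J5→Out: bottleneck 4, flow now 7.
Augment Res→P2→J1→Out: bottleneck 2, flow now 9.
No augmenting path remains; maximum flow = 9.
In the residual graph, reachable from Res: {Res, P1, P2, J5}.
Min-cut edges: P1→J1 (3), P2→J1 (2), J5→Out (4); capacity 3 + 2 + 4 = 9.
Cut capacity 12 exceeds the max flow 9, so it is not minimum.

No — its capacity is 12, but the minimum cut has capacity 9.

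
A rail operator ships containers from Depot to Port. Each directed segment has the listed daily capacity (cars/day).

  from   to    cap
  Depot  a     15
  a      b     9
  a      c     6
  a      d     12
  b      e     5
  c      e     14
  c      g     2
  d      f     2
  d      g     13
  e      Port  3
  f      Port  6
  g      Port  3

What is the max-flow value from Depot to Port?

Augment Depot→a→b→e→Port: bottleneck 3, flow now 3.
Augment Depot→a→c→g→Port: bottleneck 2, flow now 5.
Augment Depot→a→d→f→Port: bottleneck 2, flow now 7.
Augment Depot→a→d→g→Port: bottleneck 1, flow now 8.
No augmenting path remains; maximum flow = 8.
In the residual graph, reachable from Depot: {Depot, a, b, c, d, e, g}.
Min-cut edges: d→f (2), e→Port (3), g→Port (3); capacity 2 + 3 + 3 = 8.
This cut is saturated, so no flow can exceed 8.

8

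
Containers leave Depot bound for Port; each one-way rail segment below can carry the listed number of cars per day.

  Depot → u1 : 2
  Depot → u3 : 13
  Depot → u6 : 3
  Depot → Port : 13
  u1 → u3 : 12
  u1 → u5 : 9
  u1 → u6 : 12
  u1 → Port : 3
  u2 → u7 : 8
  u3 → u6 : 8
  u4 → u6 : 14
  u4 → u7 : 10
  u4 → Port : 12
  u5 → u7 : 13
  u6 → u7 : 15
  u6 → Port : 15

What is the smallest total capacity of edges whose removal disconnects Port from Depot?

26

Augment Depot→Port: bottleneck 13, flow now 13.
Augment Depot→u1→Port: bottleneck 2, flow now 15.
Augment Depot→u6→Port: bottleneck 3, flow now 18.
Augment Depot→u3→u6→Port: bottleneck 8, flow now 26.
No augmenting path remains; maximum flow = 26.
By max-flow min-cut, the minimum cut capacity equals the max flow.
In the residual graph, reachable from Depot: {Depot, u3}.
Min-cut edges: Depot→u1 (2), Depot→u6 (3), Depot→Port (13), u3→u6 (8); capacity 2 + 3 + 13 + 8 = 26.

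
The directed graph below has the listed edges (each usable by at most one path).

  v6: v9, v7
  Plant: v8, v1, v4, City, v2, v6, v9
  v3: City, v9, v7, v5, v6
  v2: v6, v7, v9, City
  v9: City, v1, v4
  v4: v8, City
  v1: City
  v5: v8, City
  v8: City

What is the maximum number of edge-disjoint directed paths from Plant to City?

6

Assign every edge capacity 1; by Menger, the answer equals the max flow.
Path Plant→City (+1); total 1.
Path Plant→v1→City (+1); total 2.
Path Plant→v2→City (+1); total 3.
Path Plant→v4→City (+1); total 4.
Path Plant→v8→City (+1); total 5.
Path Plant→v9→City (+1); total 6.
No residual Plant→City path; max flow = 6.
Certifying cut of size 6: {Plant→City, Plant→v2, v1→City, v4→City, v8→City, v9→City}.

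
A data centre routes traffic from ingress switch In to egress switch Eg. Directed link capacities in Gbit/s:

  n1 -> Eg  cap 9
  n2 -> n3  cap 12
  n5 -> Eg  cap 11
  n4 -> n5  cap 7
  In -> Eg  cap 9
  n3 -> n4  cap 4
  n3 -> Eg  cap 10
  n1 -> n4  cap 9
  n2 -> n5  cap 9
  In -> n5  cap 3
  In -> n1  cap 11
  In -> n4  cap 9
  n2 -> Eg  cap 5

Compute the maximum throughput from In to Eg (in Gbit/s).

Augment In→Eg: bottleneck 9, flow now 9.
Augment In→n1→Eg: bottleneck 9, flow now 18.
Augment In→n5→Eg: bottleneck 3, flow now 21.
Augment In→n4→n5→Eg: bottleneck 7, flow now 28.
No augmenting path remains; maximum flow = 28.
In the residual graph, reachable from In: {In, n1, n4}.
Min-cut edges: In→n5 (3), In→Eg (9), n1→Eg (9), n4→n5 (7); capacity 3 + 9 + 9 + 7 = 28.
This cut is saturated, so no flow can exceed 28.

28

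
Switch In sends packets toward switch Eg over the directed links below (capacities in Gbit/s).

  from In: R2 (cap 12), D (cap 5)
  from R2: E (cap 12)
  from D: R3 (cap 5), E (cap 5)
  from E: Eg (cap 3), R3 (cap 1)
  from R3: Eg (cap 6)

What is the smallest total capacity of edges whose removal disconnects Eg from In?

9

Augment In→R2→E→Eg: bottleneck 3, flow now 3.
Augment In→D→R3→Eg: bottleneck 5, flow now 8.
Augment In→R2→E→R3→Eg: bottleneck 1, flow now 9.
No augmenting path remains; maximum flow = 9.
By max-flow min-cut, the minimum cut capacity equals the max flow.
In the residual graph, reachable from In: {In, R2, E}.
Min-cut edges: In→D (5), E→R3 (1), E→Eg (3); capacity 5 + 1 + 3 = 9.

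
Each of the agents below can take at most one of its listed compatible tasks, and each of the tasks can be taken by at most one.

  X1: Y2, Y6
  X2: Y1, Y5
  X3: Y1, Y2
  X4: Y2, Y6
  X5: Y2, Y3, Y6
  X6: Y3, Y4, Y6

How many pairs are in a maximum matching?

Unit-capacity flow: source→left, listed edges, right→sink; max matching = max flow.
Augmenting path X1→Y2 (+1); matched 1.
Augmenting path X2→Y1 (+1); matched 2.
Augmenting path X4→Y6 (+1); matched 3.
Augmenting path X5→Y3 (+1); matched 4.
Augmenting path X6→Y4 (+1); matched 5.
Augmenting path X3→Y1→X2→Y5 (+1); matched 6.
No augmenting path remains; maximum matching = 6.
König certificate: {X1, X2, X3, X4, X5, X6} is a vertex cover of size 6 (every listed pair touches it), so no matching can be larger.

6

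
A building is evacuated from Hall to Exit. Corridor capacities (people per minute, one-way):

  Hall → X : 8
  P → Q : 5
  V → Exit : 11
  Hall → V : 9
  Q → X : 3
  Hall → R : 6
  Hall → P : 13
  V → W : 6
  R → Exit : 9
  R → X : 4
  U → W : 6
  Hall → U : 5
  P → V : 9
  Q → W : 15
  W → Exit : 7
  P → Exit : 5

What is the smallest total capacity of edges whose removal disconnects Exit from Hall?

Augment Hall→P→Exit: bottleneck 5, flow now 5.
Augment Hall→R→Exit: bottleneck 6, flow now 11.
Augment Hall→V→Exit: bottleneck 9, flow now 20.
Augment Hall→P→V→Exit: bottleneck 2, flow now 22.
Augment Hall→U→W→Exit: bottleneck 5, flow now 27.
Augment Hall→P→Q→W→Exit: bottleneck 2, flow now 29.
No augmenting path remains; maximum flow = 29.
By max-flow min-cut, the minimum cut capacity equals the max flow.
In the residual graph, reachable from Hall: {Hall, P, Q, U, V, W, X}.
Min-cut edges: Hall→R (6), P→Exit (5), V→Exit (11), W→Exit (7); capacity 6 + 5 + 11 + 7 = 29.

29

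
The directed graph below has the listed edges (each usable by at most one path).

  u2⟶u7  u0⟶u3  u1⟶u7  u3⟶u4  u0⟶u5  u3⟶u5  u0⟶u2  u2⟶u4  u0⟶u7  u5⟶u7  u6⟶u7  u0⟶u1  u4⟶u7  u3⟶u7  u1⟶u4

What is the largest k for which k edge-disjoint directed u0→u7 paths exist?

5

Assign every edge capacity 1; by Menger, the answer equals the max flow.
Path u0→u7 (+1); total 1.
Path u0→u1→u7 (+1); total 2.
Path u0→u2→u7 (+1); total 3.
Path u0→u3→u7 (+1); total 4.
Path u0→u5→u7 (+1); total 5.
No residual u0→u7 path; max flow = 5.
Certifying cut of size 5: {u0→u1, u0→u2, u0→u3, u0→u5, u0→u7}.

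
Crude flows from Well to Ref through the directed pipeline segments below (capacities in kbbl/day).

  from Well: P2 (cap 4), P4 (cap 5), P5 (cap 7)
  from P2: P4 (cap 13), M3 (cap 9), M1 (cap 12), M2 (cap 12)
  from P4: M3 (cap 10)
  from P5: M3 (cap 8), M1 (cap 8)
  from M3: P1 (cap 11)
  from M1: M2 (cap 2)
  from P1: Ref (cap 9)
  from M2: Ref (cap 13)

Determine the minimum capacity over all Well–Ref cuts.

Augment Well→P2→M2→Ref: bottleneck 4, flow now 4.
Augment Well→P4→M3→P1→Ref: bottleneck 5, flow now 9.
Augment Well→P5→M3→P1→Ref: bottleneck 4, flow now 13.
Augment Well→P5→M1→M2→Ref: bottleneck 2, flow now 15.
No augmenting path remains; maximum flow = 15.
By max-flow min-cut, the minimum cut capacity equals the max flow.
In the residual graph, reachable from Well: {Well, P4, P5, M3, M1, P1}.
Min-cut edges: Well→P2 (4), M1→M2 (2), P1→Ref (9); capacity 4 + 2 + 9 = 15.

15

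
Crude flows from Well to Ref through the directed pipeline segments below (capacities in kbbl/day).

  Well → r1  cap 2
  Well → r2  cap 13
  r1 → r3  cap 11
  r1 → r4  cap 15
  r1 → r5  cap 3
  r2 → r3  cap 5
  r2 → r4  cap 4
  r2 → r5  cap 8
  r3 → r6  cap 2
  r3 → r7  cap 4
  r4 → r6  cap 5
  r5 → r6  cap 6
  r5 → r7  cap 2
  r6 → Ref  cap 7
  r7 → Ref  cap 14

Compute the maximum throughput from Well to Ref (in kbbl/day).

Augment Well→r1→r3→r6→Ref: bottleneck 2, flow now 2.
Augment Well→r2→r3→r7→Ref: bottleneck 4, flow now 6.
Augment Well→r2→r4→r6→Ref: bottleneck 4, flow now 10.
Augment Well→r2→r5→r6→Ref: bottleneck 1, flow now 11.
Augment Well→r2→r5→r7→Ref: bottleneck 2, flow now 13.
No augmenting path remains; maximum flow = 13.
In the residual graph, reachable from Well: {Well, r1, r2, r3, r4, r5, r6}.
Min-cut edges: r3→r7 (4), r5→r7 (2), r6→Ref (7); capacity 4 + 2 + 7 = 13.
This cut is saturated, so no flow can exceed 13.

13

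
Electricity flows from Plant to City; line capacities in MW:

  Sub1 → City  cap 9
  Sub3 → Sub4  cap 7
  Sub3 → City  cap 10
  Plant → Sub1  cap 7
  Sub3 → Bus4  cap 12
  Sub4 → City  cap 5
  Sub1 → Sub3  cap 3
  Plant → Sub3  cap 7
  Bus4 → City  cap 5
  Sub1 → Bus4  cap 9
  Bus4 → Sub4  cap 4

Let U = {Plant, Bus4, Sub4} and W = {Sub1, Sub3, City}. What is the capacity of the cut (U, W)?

Edges leaving {Plant, Bus4, Sub4}: Plant→Sub1 (7), Plant→Sub3 (7), Bus4→City (5), Sub4→City (5).
Cut capacity = 7 + 7 + 5 + 5 = 24.

24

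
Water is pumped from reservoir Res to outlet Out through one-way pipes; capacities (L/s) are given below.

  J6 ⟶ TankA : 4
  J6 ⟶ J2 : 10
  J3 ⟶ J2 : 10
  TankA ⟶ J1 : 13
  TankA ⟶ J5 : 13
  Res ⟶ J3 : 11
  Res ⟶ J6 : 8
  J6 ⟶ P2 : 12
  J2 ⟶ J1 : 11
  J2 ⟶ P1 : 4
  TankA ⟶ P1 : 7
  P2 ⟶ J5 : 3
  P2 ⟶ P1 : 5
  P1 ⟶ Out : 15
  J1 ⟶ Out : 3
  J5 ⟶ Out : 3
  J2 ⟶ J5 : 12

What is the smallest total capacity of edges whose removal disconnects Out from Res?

18

Augment Res→J6→J2→J5→Out: bottleneck 3, flow now 3.
Augment Res→J6→J2→J1→Out: bottleneck 3, flow now 6.
Augment Res→J6→J2→P1→Out: bottleneck 2, flow now 8.
Augment Res→J3→J2→P1→Out: bottleneck 2, flow now 10.
Augment Res→J3→J2→J6→TankA→P1→Out: bottleneck 4, flow now 14. (uses reverse residual edge)
Augment Res→J3→J2→J6→P2→P1→Out: bottleneck 4, flow now 18. (uses reverse residual edge)
No augmenting path remains; maximum flow = 18.
By max-flow min-cut, the minimum cut capacity equals the max flow.
In the residual graph, reachable from Res: {Res, J3}.
Min-cut edges: Res→J6 (8), J3→J2 (10); capacity 8 + 10 = 18.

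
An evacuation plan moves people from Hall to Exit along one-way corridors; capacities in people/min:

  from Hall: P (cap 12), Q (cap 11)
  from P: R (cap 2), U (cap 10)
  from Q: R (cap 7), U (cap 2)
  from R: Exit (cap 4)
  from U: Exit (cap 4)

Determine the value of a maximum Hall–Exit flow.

8

Augment Hall→P→R→Exit: bottleneck 2, flow now 2.
Augment Hall→P→U→Exit: bottleneck 4, flow now 6.
Augment Hall→Q→R→Exit: bottleneck 2, flow now 8.
No augmenting path remains; maximum flow = 8.
In the residual graph, reachable from Hall: {Hall, P, Q, R, U}.
Min-cut edges: R→Exit (4), U→Exit (4); capacity 4 + 4 = 8.
This cut is saturated, so no flow can exceed 8.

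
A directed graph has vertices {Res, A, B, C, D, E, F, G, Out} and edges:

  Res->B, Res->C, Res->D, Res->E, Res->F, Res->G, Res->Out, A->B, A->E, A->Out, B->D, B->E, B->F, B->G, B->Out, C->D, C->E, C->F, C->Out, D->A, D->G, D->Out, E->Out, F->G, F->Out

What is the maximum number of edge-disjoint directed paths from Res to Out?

Assign every edge capacity 1; by Menger, the answer equals the max flow.
Path Res→Out (+1); total 1.
Path Res→B→Out (+1); total 2.
Path Res→C→Out (+1); total 3.
Path Res→D→Out (+1); total 4.
Path Res→E→Out (+1); total 5.
Path Res→F→Out (+1); total 6.
No residual Res→Out path; max flow = 6.
Certifying cut of size 6: {Res→B, Res→C, Res→D, Res→E, Res→F, Res→Out}.

6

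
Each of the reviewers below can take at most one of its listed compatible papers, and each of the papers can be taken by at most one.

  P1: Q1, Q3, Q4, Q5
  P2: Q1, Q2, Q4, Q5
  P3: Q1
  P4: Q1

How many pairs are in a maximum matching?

Unit-capacity flow: source→left, listed edges, right→sink; max matching = max flow.
Augmenting path P1→Q1 (+1); matched 1.
Augmenting path P2→Q2 (+1); matched 2.
Augmenting path P3→Q1→P1→Q3 (+1); matched 3.
No augmenting path remains; maximum matching = 3.
König certificate: {P1, P2, Q1} is a vertex cover of size 3 (every listed pair touches it), so no matching can be larger.

3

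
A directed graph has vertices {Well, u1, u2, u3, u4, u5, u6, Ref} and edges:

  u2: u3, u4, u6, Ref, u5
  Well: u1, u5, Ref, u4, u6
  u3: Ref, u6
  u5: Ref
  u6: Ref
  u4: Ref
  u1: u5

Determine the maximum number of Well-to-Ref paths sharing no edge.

4

Assign every edge capacity 1; by Menger, the answer equals the max flow.
Path Well→Ref (+1); total 1.
Path Well→u4→Ref (+1); total 2.
Path Well→u5→Ref (+1); total 3.
Path Well→u6→Ref (+1); total 4.
No residual Well→Ref path; max flow = 4.
Certifying cut of size 4: {Well→Ref, Well→u4, Well→u6, u5→Ref}.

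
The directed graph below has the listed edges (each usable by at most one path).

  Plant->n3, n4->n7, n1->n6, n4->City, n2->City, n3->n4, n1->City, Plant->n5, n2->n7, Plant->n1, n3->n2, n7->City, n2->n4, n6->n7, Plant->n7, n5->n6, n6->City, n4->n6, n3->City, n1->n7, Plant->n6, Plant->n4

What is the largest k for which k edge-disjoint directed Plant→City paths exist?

Assign every edge capacity 1; by Menger, the answer equals the max flow.
Path Plant→n1→City (+1); total 1.
Path Plant→n3→City (+1); total 2.
Path Plant→n4→City (+1); total 3.
Path Plant→n6→City (+1); total 4.
Path Plant→n7→City (+1); total 5.
No residual Plant→City path; max flow = 5.
Certifying cut of size 5: {Plant→n1, Plant→n3, Plant→n4, n6→City, n7→City}.

5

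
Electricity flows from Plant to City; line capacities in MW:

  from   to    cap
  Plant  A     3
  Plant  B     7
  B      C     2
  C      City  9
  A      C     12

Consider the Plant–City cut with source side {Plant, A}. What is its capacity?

Edges leaving {Plant, A}: Plant→B (7), A→C (12).
Cut capacity = 7 + 12 = 19.

19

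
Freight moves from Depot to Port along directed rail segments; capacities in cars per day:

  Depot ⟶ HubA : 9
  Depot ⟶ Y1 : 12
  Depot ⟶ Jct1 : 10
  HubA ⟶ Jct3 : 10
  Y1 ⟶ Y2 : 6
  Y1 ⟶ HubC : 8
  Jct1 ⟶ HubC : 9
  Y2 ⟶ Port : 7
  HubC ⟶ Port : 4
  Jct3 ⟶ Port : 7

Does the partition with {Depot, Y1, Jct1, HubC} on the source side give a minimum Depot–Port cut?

Given cut capacity: 9 + 6 + 4 = 19.
Augment Depot→HubA→Jct3→Port: bottleneck 7, flow now 7.
Augment Depot→Y1→Y2→Port: bottleneck 6, flow now 13.
Augment Depot→Y1→HubC→Port: bottleneck 4, flow now 17.
No augmenting path remains; maximum flow = 17.
In the residual graph, reachable from Depot: {Depot, HubA, Y1, Jct1, HubC, Jct3}.
Min-cut edges: Y1→Y2 (6), HubC→Port (4), Jct3→Port (7); capacity 6 + 4 + 7 = 17.
Cut capacity 19 exceeds the max flow 17, so it is not minimum.

No — its capacity is 19, but the minimum cut has capacity 17.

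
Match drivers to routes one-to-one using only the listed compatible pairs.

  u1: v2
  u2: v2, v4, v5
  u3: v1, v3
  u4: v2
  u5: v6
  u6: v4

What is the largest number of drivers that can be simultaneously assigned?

5

Unit-capacity flow: source→left, listed edges, right→sink; max matching = max flow.
Augmenting path u1→v2 (+1); matched 1.
Augmenting path u2→v4 (+1); matched 2.
Augmenting path u3→v1 (+1); matched 3.
Augmenting path u5→v6 (+1); matched 4.
Augmenting path u6→v4→u2→v5 (+1); matched 5.
No augmenting path remains; maximum matching = 5.
König certificate: {u2, u3, u5, u6, v2} is a vertex cover of size 5 (every listed pair touches it), so no matching can be larger.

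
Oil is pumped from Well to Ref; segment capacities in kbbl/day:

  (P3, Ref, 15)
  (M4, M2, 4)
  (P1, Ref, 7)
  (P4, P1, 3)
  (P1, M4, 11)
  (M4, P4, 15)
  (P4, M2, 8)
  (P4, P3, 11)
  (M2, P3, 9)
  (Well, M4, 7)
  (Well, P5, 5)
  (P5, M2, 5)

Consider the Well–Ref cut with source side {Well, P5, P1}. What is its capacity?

30

Edges leaving {Well, P5, P1}: Well→M4 (7), P5→M2 (5), P1→M4 (11), P1→Ref (7).
Cut capacity = 7 + 5 + 11 + 7 = 30.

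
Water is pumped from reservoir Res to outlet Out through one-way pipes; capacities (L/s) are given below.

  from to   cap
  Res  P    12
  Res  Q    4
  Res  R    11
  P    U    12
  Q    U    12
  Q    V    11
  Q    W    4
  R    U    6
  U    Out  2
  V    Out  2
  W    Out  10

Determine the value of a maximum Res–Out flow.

6

Augment Res→P→U→Out: bottleneck 2, flow now 2.
Augment Res→Q→V→Out: bottleneck 2, flow now 4.
Augment Res→Q→W→Out: bottleneck 2, flow now 6.
No augmenting path remains; maximum flow = 6.
In the residual graph, reachable from Res: {Res, P, R, U}.
Min-cut edges: Res→Q (4), U→Out (2); capacity 4 + 2 = 6.
This cut is saturated, so no flow can exceed 6.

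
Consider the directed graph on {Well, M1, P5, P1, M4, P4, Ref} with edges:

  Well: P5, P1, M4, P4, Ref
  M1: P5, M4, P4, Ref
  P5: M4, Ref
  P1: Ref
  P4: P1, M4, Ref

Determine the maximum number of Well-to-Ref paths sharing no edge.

Assign every edge capacity 1; by Menger, the answer equals the max flow.
Path Well→Ref (+1); total 1.
Path Well→P5→Ref (+1); total 2.
Path Well→P1→Ref (+1); total 3.
Path Well→P4→Ref (+1); total 4.
No residual Well→Ref path; max flow = 4.
Certifying cut of size 4: {Well→P1, Well→P4, Well→P5, Well→Ref}.

4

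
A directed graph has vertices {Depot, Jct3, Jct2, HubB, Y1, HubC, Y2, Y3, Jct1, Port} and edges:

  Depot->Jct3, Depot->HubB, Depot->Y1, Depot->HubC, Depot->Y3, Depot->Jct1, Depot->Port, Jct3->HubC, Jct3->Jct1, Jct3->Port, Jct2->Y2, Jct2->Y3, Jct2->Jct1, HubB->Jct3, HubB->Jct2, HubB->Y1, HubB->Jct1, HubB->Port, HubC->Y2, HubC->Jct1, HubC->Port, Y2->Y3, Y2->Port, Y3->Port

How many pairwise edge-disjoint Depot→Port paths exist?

Assign every edge capacity 1; by Menger, the answer equals the max flow.
Path Depot→Port (+1); total 1.
Path Depot→Jct3→Port (+1); total 2.
Path Depot→HubB→Port (+1); total 3.
Path Depot→HubC→Port (+1); total 4.
Path Depot→Y3→Port (+1); total 5.
No residual Depot→Port path; max flow = 5.
Certifying cut of size 5: {Depot→HubB, Depot→HubC, Depot→Jct3, Depot→Port, Depot→Y3}.

5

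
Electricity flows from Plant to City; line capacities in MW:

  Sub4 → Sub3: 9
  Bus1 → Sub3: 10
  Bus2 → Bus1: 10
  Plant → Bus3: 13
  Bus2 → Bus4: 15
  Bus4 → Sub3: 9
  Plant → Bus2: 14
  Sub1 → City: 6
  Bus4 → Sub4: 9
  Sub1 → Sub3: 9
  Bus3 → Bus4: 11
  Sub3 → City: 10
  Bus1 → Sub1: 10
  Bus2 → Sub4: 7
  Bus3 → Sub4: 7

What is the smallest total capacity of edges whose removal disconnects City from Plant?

Augment Plant→Bus2→Bus1→Sub1→City: bottleneck 6, flow now 6.
Augment Plant→Bus2→Bus1→Sub3→City: bottleneck 4, flow now 10.
Augment Plant→Bus2→Bus4→Sub3→City: bottleneck 4, flow now 14.
Augment Plant→Bus3→Bus4→Sub3→City: bottleneck 2, flow now 16.
No augmenting path remains; maximum flow = 16.
By max-flow min-cut, the minimum cut capacity equals the max flow.
In the residual graph, reachable from Plant: {Plant, Bus2, Bus3, Bus1, Bus4, Sub4, Sub1, Sub3}.
Min-cut edges: Sub1→City (6), Sub3→City (10); capacity 6 + 10 = 16.

16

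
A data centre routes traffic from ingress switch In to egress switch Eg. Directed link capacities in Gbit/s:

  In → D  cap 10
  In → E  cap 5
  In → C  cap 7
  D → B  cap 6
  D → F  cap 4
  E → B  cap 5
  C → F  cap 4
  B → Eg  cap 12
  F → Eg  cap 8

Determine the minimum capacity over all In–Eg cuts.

Augment In→D→B→Eg: bottleneck 6, flow now 6.
Augment In→D→F→Eg: bottleneck 4, flow now 10.
Augment In→E→B→Eg: bottleneck 5, flow now 15.
Augment In→C→F→Eg: bottleneck 4, flow now 19.
No augmenting path remains; maximum flow = 19.
By max-flow min-cut, the minimum cut capacity equals the max flow.
In the residual graph, reachable from In: {In, C}.
Min-cut edges: In→D (10), In→E (5), C→F (4); capacity 10 + 5 + 4 = 19.

19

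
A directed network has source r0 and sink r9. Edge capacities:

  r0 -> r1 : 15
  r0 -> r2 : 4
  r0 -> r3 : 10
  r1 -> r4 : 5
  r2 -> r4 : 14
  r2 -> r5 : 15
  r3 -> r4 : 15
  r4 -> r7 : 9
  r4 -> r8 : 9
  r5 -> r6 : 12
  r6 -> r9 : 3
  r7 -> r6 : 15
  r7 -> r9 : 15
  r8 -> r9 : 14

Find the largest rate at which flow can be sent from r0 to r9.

19

Augment r0→r1→r4→r7→r9: bottleneck 5, flow now 5.
Augment r0→r2→r4→r7→r9: bottleneck 4, flow now 9.
Augment r0→r3→r4→r8→r9: bottleneck 9, flow now 18.
Augment r0→r3→r4→r2→r5→r6→r9: bottleneck 1, flow now 19. (uses reverse residual edge)
No augmenting path remains; maximum flow = 19.
In the residual graph, reachable from r0: {r0, r1}.
Min-cut edges: r0→r2 (4), r0→r3 (10), r1→r4 (5); capacity 4 + 10 + 5 = 19.
This cut is saturated, so no flow can exceed 19.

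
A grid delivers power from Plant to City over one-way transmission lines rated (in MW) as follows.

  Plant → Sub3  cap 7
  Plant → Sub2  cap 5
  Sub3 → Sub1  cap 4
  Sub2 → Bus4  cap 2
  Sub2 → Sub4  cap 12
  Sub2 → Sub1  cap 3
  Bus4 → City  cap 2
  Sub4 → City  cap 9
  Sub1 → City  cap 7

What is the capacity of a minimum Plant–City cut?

9

Augment Plant→Sub3→Sub1→City: bottleneck 4, flow now 4.
Augment Plant→Sub2→Bus4→City: bottleneck 2, flow now 6.
Augment Plant→Sub2→Sub4→City: bottleneck 3, flow now 9.
No augmenting path remains; maximum flow = 9.
By max-flow min-cut, the minimum cut capacity equals the max flow.
In the residual graph, reachable from Plant: {Plant, Sub3}.
Min-cut edges: Plant→Sub2 (5), Sub3→Sub1 (4); capacity 5 + 4 = 9.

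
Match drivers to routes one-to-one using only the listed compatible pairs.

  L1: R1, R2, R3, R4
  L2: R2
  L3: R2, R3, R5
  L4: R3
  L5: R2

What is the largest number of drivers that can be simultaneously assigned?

4

Unit-capacity flow: source→left, listed edges, right→sink; max matching = max flow.
Augmenting path L1→R1 (+1); matched 1.
Augmenting path L2→R2 (+1); matched 2.
Augmenting path L3→R3 (+1); matched 3.
Augmenting path L4→R3→L3→R5 (+1); matched 4.
No augmenting path remains; maximum matching = 4.
König certificate: {L1, L3, L4, R2} is a vertex cover of size 4 (every listed pair touches it), so no matching can be larger.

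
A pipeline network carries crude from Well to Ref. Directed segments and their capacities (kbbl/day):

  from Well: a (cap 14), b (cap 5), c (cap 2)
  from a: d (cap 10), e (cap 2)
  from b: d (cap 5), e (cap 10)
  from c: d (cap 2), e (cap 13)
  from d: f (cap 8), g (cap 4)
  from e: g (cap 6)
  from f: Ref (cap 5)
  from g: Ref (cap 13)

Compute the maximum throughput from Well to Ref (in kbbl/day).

15

Augment Well→a→d→f→Ref: bottleneck 5, flow now 5.
Augment Well→a→d→g→Ref: bottleneck 4, flow now 9.
Augment Well→a→e→g→Ref: bottleneck 2, flow now 11.
Augment Well→b→e→g→Ref: bottleneck 4, flow now 15.
No augmenting path remains; maximum flow = 15.
In the residual graph, reachable from Well: {Well, a, b, c, d, e, f}.
Min-cut edges: d→g (4), e→g (6), f→Ref (5); capacity 4 + 6 + 5 = 15.
This cut is saturated, so no flow can exceed 15.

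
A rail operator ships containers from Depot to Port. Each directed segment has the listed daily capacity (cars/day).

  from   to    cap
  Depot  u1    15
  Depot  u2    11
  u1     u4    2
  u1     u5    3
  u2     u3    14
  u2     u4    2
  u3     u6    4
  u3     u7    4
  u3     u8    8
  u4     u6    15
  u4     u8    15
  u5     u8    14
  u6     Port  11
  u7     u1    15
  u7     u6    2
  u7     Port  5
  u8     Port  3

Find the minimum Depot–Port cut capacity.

Augment Depot→u1→u4→u6→Port: bottleneck 2, flow now 2.
Augment Depot→u1→u5→u8→Port: bottleneck 3, flow now 5.
Augment Depot→u2→u3→u6→Port: bottleneck 4, flow now 9.
Augment Depot→u2→u3→u7→Port: bottleneck 4, flow now 13.
Augment Depot→u2→u4→u6→Port: bottleneck 2, flow now 15.
No augmenting path remains; maximum flow = 15.
By max-flow min-cut, the minimum cut capacity equals the max flow.
In the residual graph, reachable from Depot: {Depot, u1, u2, u3, u5, u8}.
Min-cut edges: u1→u4 (2), u2→u4 (2), u3→u6 (4), u3→u7 (4), u8→Port (3); capacity 2 + 2 + 4 + 4 + 3 = 15.

15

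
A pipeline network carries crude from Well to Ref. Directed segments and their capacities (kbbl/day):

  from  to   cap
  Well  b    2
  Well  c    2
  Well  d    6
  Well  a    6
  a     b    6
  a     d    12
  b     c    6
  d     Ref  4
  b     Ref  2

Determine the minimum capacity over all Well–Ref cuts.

Augment Well→b→Ref: bottleneck 2, flow now 2.
Augment Well→d→Ref: bottleneck 4, flow now 6.
No augmenting path remains; maximum flow = 6.
By max-flow min-cut, the minimum cut capacity equals the max flow.
In the residual graph, reachable from Well: {Well, a, b, c, d}.
Min-cut edges: b→Ref (2), d→Ref (4); capacity 2 + 4 = 6.

6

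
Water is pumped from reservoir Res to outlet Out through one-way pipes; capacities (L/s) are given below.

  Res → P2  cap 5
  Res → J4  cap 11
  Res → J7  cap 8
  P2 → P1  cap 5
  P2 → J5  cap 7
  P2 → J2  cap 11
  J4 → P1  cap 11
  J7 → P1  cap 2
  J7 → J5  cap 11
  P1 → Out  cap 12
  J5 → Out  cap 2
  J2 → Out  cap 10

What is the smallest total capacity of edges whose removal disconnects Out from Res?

19

Augment Res→P2→P1→Out: bottleneck 5, flow now 5.
Augment Res→J4→P1→Out: bottleneck 7, flow now 12.
Augment Res→J7→J5→Out: bottleneck 2, flow now 14.
Augment Res→J4→P1→P2→J2→Out: bottleneck 4, flow now 18. (uses reverse residual edge)
Augment Res→J7→P1→P2→J2→Out: bottleneck 1, flow now 19. (uses reverse residual edge)
No augmenting path remains; maximum flow = 19.
By max-flow min-cut, the minimum cut capacity equals the max flow.
In the residual graph, reachable from Res: {Res, J4, J7, P1, J5}.
Min-cut edges: Res→P2 (5), P1→Out (12), J5→Out (2); capacity 5 + 12 + 2 = 19.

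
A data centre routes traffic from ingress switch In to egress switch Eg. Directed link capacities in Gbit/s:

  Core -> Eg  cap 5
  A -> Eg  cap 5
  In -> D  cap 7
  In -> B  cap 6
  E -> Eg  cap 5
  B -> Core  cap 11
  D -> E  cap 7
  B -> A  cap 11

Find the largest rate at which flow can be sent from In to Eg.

11

Augment In→D→E→Eg: bottleneck 5, flow now 5.
Augment In→B→Core→Eg: bottleneck 5, flow now 10.
Augment In→B→A→Eg: bottleneck 1, flow now 11.
No augmenting path remains; maximum flow = 11.
In the residual graph, reachable from In: {In, D, E}.
Min-cut edges: In→B (6), E→Eg (5); capacity 6 + 5 = 11.
This cut is saturated, so no flow can exceed 11.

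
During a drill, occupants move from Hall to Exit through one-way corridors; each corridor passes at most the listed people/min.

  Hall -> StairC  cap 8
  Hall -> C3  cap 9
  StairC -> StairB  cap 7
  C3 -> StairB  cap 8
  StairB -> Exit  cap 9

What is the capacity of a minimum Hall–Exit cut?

9

Augment Hall→StairC→StairB→Exit: bottleneck 7, flow now 7.
Augment Hall→C3→StairB→Exit: bottleneck 2, flow now 9.
No augmenting path remains; maximum flow = 9.
By max-flow min-cut, the minimum cut capacity equals the max flow.
In the residual graph, reachable from Hall: {Hall, StairC, C3, StairB}.
Min-cut edges: StairB→Exit (9); capacity 9 = 9.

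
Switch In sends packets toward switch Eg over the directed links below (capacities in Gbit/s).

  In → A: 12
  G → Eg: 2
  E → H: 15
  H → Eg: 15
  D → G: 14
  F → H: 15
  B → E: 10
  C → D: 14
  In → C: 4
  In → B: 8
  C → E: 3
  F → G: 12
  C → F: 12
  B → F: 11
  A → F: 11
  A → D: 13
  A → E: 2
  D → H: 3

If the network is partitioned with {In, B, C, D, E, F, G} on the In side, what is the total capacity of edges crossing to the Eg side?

47

Edges leaving {In, B, C, D, E, F, G}: In→A (12), D→H (3), E→H (15), F→H (15), G→Eg (2).
Cut capacity = 12 + 3 + 15 + 15 + 2 = 47.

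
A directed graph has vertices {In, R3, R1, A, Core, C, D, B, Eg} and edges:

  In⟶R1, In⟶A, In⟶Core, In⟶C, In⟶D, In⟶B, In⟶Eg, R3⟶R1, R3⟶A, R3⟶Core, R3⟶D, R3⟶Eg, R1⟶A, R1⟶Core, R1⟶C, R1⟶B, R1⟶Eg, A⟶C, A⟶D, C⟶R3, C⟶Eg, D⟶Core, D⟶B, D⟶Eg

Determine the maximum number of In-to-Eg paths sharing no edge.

Assign every edge capacity 1; by Menger, the answer equals the max flow.
Path In→Eg (+1); total 1.
Path In→R1→Eg (+1); total 2.
Path In→C→Eg (+1); total 3.
Path In→D→Eg (+1); total 4.
Path In→A→C→R3→Eg (+1); total 5.
No residual In→Eg path; max flow = 5.
Certifying cut of size 5: {In→A, In→C, In→D, In→Eg, In→R1}.

5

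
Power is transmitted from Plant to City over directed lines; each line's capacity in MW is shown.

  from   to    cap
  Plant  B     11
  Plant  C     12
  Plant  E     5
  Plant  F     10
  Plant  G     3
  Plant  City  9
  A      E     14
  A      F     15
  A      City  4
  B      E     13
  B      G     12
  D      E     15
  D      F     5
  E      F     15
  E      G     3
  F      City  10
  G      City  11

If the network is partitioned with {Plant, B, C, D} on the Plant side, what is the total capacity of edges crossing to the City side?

72

Edges leaving {Plant, B, C, D}: Plant→E (5), Plant→F (10), Plant→G (3), Plant→City (9), B→E (13), B→G (12), D→E (15), D→F (5).
Cut capacity = 5 + 10 + 3 + 9 + 13 + 12 + 15 + 5 = 72.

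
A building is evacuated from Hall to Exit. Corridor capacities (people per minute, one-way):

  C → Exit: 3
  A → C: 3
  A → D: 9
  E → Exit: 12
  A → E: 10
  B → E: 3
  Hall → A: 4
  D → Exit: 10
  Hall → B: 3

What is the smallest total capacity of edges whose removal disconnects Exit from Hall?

Augment Hall→A→C→Exit: bottleneck 3, flow now 3.
Augment Hall→A→D→Exit: bottleneck 1, flow now 4.
Augment Hall→B→E→Exit: bottleneck 3, flow now 7.
No augmenting path remains; maximum flow = 7.
By max-flow min-cut, the minimum cut capacity equals the max flow.
In the residual graph, reachable from Hall: {Hall}.
Min-cut edges: Hall→A (4), Hall→B (3); capacity 4 + 3 = 7.

7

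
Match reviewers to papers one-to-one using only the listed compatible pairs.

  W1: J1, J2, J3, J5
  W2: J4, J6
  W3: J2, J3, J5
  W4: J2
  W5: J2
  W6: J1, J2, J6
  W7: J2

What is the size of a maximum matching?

Unit-capacity flow: source→left, listed edges, right→sink; max matching = max flow.
Augmenting path W1→J1 (+1); matched 1.
Augmenting path W2→J4 (+1); matched 2.
Augmenting path W3→J2 (+1); matched 3.
Augmenting path W6→J6 (+1); matched 4.
Augmenting path W4→J2→W3→J3 (+1); matched 5.
No augmenting path remains; maximum matching = 5.
König certificate: {W1, W2, W3, W6, J2} is a vertex cover of size 5 (every listed pair touches it), so no matching can be larger.

5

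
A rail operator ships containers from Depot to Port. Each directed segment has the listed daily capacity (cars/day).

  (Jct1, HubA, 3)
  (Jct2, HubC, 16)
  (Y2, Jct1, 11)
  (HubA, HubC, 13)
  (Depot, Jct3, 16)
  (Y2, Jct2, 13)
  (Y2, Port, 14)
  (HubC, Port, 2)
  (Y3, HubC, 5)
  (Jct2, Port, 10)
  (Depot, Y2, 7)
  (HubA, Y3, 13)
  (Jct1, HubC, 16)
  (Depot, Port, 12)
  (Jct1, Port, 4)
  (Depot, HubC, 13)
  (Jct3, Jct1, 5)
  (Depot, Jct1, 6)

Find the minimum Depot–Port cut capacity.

25

Augment Depot→Port: bottleneck 12, flow now 12.
Augment Depot→Y2→Port: bottleneck 7, flow now 19.
Augment Depot→Jct1→Port: bottleneck 4, flow now 23.
Augment Depot→HubC→Port: bottleneck 2, flow now 25.
No augmenting path remains; maximum flow = 25.
By max-flow min-cut, the minimum cut capacity equals the max flow.
In the residual graph, reachable from Depot: {Depot, Jct3, Jct1, HubA, Y3, HubC}.
Min-cut edges: Depot→Y2 (7), Depot→Port (12), Jct1→Port (4), HubC→Port (2); capacity 7 + 12 + 4 + 2 = 25.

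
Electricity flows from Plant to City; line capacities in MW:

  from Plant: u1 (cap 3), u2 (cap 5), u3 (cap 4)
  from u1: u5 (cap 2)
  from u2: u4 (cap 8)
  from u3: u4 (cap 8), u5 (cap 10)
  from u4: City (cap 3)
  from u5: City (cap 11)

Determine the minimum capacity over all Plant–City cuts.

9

Augment Plant→u1→u5→City: bottleneck 2, flow now 2.
Augment Plant→u2→u4→City: bottleneck 3, flow now 5.
Augment Plant→u3→u5→City: bottleneck 4, flow now 9.
No augmenting path remains; maximum flow = 9.
By max-flow min-cut, the minimum cut capacity equals the max flow.
In the residual graph, reachable from Plant: {Plant, u1, u2, u4}.
Min-cut edges: Plant→u3 (4), u1→u5 (2), u4→City (3); capacity 4 + 2 + 3 = 9.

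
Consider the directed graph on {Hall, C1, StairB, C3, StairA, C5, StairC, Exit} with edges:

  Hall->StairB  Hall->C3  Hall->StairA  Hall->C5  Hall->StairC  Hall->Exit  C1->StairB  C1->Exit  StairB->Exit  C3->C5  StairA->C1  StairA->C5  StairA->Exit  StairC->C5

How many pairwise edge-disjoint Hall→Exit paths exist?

3

Assign every edge capacity 1; by Menger, the answer equals the max flow.
Path Hall→Exit (+1); total 1.
Path Hall→StairB→Exit (+1); total 2.
Path Hall→StairA→Exit (+1); total 3.
No residual Hall→Exit path; max flow = 3.
Certifying cut of size 3: {Hall→Exit, Hall→StairA, Hall→StairB}.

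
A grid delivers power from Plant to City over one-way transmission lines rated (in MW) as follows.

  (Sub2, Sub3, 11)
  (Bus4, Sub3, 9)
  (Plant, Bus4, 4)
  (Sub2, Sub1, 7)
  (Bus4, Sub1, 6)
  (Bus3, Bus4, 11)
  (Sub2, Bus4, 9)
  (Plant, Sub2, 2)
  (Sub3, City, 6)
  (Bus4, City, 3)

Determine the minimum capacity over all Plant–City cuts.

6

Augment Plant→Bus4→City: bottleneck 3, flow now 3.
Augment Plant→Sub2→Sub3→City: bottleneck 2, flow now 5.
Augment Plant→Bus4→Sub3→City: bottleneck 1, flow now 6.
No augmenting path remains; maximum flow = 6.
By max-flow min-cut, the minimum cut capacity equals the max flow.
In the residual graph, reachable from Plant: {Plant}.
Min-cut edges: Plant→Sub2 (2), Plant→Bus4 (4); capacity 2 + 4 = 6.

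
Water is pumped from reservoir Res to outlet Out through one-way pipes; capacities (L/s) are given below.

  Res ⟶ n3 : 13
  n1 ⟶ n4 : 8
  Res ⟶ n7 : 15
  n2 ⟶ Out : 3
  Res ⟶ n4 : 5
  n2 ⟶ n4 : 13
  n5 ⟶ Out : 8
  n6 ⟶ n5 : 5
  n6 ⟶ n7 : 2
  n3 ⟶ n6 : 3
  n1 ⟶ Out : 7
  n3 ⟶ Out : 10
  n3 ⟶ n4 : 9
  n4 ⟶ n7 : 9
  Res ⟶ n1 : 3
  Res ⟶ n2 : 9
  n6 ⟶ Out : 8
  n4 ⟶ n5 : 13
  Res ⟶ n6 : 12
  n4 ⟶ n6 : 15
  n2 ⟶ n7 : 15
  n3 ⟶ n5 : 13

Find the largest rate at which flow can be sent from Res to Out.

Augment Res→n1→Out: bottleneck 3, flow now 3.
Augment Res→n2→Out: bottleneck 3, flow now 6.
Augment Res→n3→Out: bottleneck 10, flow now 16.
Augment Res→n6→Out: bottleneck 8, flow now 24.
Augment Res→n3→n5→Out: bottleneck 3, flow now 27.
Augment Res→n4→n5→Out: bottleneck 5, flow now 32.
No augmenting path remains; maximum flow = 32.
In the residual graph, reachable from Res: {Res, n2, n3, n4, n5, n6, n7}.
Min-cut edges: Res→n1 (3), n2→Out (3), n3→Out (10), n5→Out (8), n6→Out (8); capacity 3 + 3 + 10 + 8 + 8 = 32.
This cut is saturated, so no flow can exceed 32.

32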